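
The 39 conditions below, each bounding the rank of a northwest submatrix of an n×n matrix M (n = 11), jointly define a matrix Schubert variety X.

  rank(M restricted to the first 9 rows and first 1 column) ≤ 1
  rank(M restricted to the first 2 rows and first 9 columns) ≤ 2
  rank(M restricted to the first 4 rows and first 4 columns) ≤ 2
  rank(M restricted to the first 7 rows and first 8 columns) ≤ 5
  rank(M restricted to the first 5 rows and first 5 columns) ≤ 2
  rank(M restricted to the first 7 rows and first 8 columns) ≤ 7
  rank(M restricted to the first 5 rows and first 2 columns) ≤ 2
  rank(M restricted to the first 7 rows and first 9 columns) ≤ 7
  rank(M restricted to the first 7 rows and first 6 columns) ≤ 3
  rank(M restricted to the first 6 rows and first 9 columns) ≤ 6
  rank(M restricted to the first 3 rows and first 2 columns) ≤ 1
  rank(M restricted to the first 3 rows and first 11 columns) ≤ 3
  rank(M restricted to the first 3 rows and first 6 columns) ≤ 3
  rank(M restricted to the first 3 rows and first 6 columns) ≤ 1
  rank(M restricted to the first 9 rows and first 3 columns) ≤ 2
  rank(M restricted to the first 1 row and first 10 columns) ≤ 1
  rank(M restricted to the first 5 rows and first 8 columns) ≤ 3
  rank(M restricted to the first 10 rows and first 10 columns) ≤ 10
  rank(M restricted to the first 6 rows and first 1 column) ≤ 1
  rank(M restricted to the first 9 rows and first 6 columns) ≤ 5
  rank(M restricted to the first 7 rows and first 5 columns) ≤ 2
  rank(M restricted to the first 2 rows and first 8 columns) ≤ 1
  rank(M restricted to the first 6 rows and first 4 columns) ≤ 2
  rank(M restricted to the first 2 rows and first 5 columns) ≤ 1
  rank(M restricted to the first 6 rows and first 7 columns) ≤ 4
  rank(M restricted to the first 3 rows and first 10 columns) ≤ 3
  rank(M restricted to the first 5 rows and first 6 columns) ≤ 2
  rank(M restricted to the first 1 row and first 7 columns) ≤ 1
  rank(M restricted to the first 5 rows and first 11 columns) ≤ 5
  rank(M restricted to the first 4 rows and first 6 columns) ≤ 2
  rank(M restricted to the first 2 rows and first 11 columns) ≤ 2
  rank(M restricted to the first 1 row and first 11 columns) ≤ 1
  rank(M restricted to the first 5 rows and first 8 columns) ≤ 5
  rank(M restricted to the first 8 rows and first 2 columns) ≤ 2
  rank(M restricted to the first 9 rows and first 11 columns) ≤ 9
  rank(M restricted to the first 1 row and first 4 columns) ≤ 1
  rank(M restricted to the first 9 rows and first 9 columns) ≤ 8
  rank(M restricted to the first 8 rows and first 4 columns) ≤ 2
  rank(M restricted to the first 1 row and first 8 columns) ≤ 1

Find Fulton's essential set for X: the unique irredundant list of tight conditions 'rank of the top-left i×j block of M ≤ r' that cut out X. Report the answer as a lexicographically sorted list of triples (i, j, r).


Propagating the 39 rank bounds to every northwest block:

  R[1]: 1 1 1 1 1 1 1 1 1 1 1
  R[2]: 1 1 1 1 1 1 1 1 2 2 2
  R[3]: 1 1 1 1 1 1 2 2 3 3 3
  R[4]: 1 2 2 2 2 2 3 3 4 4 4
  R[5]: 1 2 2 2 2 2 3 3 4 5 5
  R[6]: 1 2 2 2 2 3 4 4 5 6 6
  R[7]: 1 2 2 2 2 3 4 5 6 7 7
  R[8]: 1 2 2 2 3 4 5 6 7 8 8
  R[9]: 1 2 2 3 4 5 6 7 8 9 9
  R[10]: 1 2 3 4 5 6 7 8 9 10 10
  R[11]: 1 2 3 4 5 6 7 8 9 10 11

the unique w with this rank table is (1, 9, 7, 2, 10, 6, 8, 5, 4, 3, 11).

Rothe diagram D(w) (26 cells), 7 SE-corners (essential conditions):

[(2, 8, 1), (3, 6, 1), (5, 6, 2), (5, 8, 3), (7, 5, 2), (8, 4, 2), (9, 3, 2)]


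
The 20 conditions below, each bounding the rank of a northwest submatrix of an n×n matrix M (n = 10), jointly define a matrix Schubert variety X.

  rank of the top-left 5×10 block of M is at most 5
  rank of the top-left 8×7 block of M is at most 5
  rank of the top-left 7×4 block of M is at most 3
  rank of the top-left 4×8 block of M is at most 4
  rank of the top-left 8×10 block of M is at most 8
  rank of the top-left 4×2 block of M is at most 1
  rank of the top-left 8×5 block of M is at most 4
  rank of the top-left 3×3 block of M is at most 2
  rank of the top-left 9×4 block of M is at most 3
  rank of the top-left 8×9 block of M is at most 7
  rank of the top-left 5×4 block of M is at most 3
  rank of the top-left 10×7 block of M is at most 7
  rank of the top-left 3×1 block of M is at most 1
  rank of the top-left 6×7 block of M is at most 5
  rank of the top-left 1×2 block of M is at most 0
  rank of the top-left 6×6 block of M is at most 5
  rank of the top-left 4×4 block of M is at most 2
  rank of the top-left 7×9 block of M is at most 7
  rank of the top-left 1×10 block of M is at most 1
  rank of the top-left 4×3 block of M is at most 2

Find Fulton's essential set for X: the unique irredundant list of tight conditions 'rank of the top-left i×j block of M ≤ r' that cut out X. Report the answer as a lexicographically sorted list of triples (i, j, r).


Propagating the 20 rank bounds to every northwest block:

  row 1: 0 | 0 | 1 | 1 | 1 | 1 | 1 | 1 | 1 | 1
  row 2: 1 | 1 | 2 | 2 | 2 | 2 | 2 | 2 | 2 | 2
  row 3: 1 | 1 | 2 | 2 | 3 | 3 | 3 | 3 | 3 | 3
  row 4: 1 | 1 | 2 | 2 | 3 | 4 | 4 | 4 | 4 | 4
  row 5: 1 | 2 | 3 | 3 | 4 | 5 | 5 | 5 | 5 | 5
  row 6: 1 | 2 | 3 | 3 | 4 | 5 | 5 | 6 | 6 | 6
  row 7: 1 | 2 | 3 | 3 | 4 | 5 | 5 | 6 | 7 | 7
  row 8: 1 | 2 | 3 | 3 | 4 | 5 | 5 | 6 | 7 | 8
  row 9: 1 | 2 | 3 | 3 | 4 | 5 | 6 | 7 | 8 | 9
  row 10: 1 | 2 | 3 | 4 | 5 | 6 | 7 | 8 | 9 | 10

reading off 1-entries of Δ²R: w = (3, 1, 5, 6, 2, 8, 9, 10, 7, 4).

5 SE-corners of the 13-cell Rothe diagram give Ess(w):

[(1, 2, 0), (4, 2, 1), (4, 4, 2), (8, 7, 5), (9, 4, 3)]


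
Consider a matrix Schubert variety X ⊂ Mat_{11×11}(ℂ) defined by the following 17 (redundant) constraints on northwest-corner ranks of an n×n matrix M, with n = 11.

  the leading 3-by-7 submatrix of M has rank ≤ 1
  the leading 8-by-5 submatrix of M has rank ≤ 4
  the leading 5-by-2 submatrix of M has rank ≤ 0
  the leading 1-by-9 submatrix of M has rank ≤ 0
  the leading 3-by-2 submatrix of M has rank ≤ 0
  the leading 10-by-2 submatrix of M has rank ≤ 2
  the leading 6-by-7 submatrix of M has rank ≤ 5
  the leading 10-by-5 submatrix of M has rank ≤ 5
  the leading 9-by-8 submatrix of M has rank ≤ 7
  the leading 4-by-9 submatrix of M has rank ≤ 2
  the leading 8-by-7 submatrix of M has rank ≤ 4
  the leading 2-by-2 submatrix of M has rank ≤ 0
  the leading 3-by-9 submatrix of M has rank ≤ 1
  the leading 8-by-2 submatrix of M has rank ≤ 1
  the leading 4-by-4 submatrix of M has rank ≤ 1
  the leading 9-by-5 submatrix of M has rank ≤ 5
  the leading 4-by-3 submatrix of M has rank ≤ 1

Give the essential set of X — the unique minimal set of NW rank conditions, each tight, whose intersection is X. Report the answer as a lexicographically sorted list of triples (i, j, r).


Reconstructing r_w from the 17 given conditions:

  i=1: 0 | 0 | 0 | 0 | 0 | 0 | 0 | 0 | 0 | 1 | 1
  i=2: 0 | 0 | 1 | 1 | 1 | 1 | 1 | 1 | 1 | 2 | 2
  i=3: 0 | 0 | 1 | 1 | 1 | 1 | 1 | 1 | 1 | 2 | 3
  i=4: 0 | 0 | 1 | 1 | 2 | 2 | 2 | 2 | 2 | 3 | 4
  i=5: 0 | 0 | 1 | 2 | 3 | 3 | 3 | 3 | 3 | 4 | 5
  i=6: 1 | 1 | 2 | 3 | 4 | 4 | 4 | 4 | 4 | 5 | 6
  i=7: 1 | 1 | 2 | 3 | 4 | 4 | 4 | 5 | 5 | 6 | 7
  i=8: 1 | 1 | 2 | 3 | 4 | 4 | 4 | 5 | 6 | 7 | 8
  i=9: 1 | 2 | 3 | 4 | 5 | 5 | 5 | 6 | 7 | 8 | 9
  i=10: 1 | 2 | 3 | 4 | 5 | 6 | 6 | 7 | 8 | 9 | 10
  i=11: 1 | 2 | 3 | 4 | 5 | 6 | 7 | 8 | 9 | 10 | 11

so w = (10, 3, 11, 5, 4, 1, 8, 9, 2, 6, 7).

|D(w)|=30, |Ess(w)|=6:

[(1, 9, 0), (3, 9, 1), (4, 4, 1), (5, 2, 0), (8, 2, 1), (8, 7, 4)]


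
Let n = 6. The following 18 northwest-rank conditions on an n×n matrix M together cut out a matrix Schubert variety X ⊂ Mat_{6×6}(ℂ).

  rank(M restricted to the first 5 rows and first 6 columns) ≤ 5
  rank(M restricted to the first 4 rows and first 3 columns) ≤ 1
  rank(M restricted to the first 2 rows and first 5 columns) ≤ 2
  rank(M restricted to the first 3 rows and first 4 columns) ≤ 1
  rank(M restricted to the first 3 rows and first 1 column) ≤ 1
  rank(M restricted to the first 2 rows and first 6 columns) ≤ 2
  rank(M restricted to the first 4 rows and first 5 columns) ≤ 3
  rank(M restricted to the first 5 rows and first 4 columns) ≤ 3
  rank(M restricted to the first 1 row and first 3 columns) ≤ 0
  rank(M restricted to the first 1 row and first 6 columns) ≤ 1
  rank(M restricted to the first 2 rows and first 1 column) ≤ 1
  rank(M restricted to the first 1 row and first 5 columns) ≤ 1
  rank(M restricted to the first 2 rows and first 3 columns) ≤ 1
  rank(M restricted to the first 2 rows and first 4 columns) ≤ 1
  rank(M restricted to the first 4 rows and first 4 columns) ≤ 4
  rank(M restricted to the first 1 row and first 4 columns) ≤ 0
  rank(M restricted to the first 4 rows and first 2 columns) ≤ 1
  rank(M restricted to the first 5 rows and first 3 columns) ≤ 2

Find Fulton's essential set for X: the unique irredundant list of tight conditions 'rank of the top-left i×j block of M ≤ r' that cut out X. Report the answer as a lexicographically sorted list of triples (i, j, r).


Propagating the 18 rank bounds to every northwest block:

  row 1: 0 0 0 0 1 1
  row 2: 1 1 1 1 2 2
  row 3: 1 1 1 1 2 3
  row 4: 1 1 1 2 3 4
  row 5: 1 2 2 3 4 5
  row 6: 1 2 3 4 5 6

second differences of R give the permutation w = (5, 1, 6, 4, 2, 3).

Fulton essential set (3 of the 9 Rothe cells):

[(1, 4, 0), (3, 4, 1), (4, 3, 1)]


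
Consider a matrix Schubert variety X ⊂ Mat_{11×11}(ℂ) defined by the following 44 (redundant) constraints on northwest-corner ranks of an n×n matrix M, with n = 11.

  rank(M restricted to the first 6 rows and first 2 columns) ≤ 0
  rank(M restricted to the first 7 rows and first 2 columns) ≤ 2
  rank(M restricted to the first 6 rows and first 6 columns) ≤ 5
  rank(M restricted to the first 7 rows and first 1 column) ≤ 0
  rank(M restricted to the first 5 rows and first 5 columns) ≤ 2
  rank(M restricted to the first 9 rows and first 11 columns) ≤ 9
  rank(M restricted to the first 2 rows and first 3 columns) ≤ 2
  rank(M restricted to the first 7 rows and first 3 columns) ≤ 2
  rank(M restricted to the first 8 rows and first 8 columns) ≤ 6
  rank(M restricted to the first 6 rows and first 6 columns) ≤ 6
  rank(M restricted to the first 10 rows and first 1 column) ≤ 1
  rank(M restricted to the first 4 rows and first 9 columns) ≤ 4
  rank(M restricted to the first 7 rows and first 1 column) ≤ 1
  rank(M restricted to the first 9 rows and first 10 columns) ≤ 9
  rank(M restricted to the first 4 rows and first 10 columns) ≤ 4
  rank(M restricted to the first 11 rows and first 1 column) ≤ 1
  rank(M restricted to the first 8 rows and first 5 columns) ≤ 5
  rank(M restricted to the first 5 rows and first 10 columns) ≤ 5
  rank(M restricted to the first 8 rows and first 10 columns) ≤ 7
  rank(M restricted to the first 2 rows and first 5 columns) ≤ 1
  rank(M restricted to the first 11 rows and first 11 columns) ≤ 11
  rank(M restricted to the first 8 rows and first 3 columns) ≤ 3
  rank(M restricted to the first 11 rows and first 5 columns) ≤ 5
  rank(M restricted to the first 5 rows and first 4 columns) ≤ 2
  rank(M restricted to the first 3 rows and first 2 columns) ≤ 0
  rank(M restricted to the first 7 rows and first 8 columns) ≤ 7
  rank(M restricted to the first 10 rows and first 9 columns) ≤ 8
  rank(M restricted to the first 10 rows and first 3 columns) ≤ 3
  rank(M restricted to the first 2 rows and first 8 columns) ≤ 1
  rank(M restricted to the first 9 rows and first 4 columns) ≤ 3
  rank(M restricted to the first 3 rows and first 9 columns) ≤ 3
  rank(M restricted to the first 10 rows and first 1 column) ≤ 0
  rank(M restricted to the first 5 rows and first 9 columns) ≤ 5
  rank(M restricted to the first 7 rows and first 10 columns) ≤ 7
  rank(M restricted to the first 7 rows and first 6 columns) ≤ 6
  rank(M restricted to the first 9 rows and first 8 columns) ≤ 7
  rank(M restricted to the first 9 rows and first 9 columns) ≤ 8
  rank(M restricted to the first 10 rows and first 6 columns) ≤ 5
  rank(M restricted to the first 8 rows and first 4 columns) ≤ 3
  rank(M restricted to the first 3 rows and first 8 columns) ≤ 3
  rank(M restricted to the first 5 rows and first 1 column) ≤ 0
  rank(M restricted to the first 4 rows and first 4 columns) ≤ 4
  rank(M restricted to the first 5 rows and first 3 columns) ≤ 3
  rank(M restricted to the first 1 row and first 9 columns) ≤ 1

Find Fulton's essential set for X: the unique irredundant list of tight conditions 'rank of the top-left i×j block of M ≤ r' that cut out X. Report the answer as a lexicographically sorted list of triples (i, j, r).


Recovering R(i,j) via the rank-extension bound from the 44 conditions:

  R[1]: 0 0 1 1 1 1 1 1 1 1 1
  R[2]: 0 0 1 1 1 1 1 1 2 2 2
  R[3]: 0 0 1 2 2 2 2 2 3 3 3
  R[4]: 0 0 1 2 2 3 3 3 4 4 4
  R[5]: 0 0 1 2 2 3 4 4 5 5 5
  R[6]: 0 0 1 2 3 4 5 5 6 6 6
  R[7]: 0 1 2 3 4 5 6 6 7 7 7
  R[8]: 0 1 2 3 4 5 6 6 7 7 8
  R[9]: 0 1 2 3 4 5 6 7 8 8 9
  R[10]: 0 1 2 3 4 5 6 7 8 9 10
  R[11]: 1 2 3 4 5 6 7 8 9 10 11

the unique w with this rank table is (3, 9, 4, 6, 7, 5, 2, 11, 8, 10, 1).

D(w) has 25 cells with 6 SE-corners; essential set:

[(2, 8, 1), (5, 5, 2), (6, 2, 0), (8, 8, 6), (8, 10, 7), (10, 1, 0)]


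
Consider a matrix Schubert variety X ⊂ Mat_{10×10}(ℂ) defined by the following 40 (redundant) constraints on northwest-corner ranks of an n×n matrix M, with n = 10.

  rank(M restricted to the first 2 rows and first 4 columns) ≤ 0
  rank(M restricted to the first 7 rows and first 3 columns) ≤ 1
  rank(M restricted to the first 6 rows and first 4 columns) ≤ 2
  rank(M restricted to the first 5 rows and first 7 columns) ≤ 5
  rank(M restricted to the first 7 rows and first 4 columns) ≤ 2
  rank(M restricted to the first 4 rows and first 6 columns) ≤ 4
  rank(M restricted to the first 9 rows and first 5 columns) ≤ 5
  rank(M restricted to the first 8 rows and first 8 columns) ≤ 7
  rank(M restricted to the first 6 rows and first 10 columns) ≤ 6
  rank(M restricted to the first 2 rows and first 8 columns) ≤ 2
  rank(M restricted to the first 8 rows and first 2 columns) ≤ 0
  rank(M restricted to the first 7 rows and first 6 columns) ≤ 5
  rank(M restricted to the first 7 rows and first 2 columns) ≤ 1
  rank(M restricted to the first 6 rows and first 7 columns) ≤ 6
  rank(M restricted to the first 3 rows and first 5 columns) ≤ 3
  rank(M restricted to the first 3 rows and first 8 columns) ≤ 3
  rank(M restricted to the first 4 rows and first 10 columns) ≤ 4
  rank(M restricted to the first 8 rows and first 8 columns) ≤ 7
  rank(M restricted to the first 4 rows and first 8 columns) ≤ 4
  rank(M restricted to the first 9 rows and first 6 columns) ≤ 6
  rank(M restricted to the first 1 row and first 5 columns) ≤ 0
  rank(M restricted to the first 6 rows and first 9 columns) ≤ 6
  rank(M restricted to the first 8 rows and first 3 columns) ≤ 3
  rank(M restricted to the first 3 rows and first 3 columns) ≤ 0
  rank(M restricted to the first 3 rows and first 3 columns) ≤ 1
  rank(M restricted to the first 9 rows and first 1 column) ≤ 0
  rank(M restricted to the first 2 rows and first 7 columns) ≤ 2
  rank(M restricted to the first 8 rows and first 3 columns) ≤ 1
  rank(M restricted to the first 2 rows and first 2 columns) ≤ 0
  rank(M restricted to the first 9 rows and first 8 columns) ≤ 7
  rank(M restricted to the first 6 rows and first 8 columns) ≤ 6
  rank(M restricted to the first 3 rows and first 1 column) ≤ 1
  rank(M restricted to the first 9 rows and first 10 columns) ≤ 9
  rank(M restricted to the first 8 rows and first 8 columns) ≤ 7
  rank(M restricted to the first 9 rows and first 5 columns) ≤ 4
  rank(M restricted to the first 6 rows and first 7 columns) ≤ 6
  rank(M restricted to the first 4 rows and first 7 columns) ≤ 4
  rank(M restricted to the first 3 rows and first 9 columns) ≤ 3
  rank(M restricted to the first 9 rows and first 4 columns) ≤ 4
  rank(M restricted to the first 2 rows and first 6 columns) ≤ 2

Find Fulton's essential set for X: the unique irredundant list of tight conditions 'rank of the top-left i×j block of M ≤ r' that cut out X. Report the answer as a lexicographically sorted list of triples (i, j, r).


Rank table r_w(10×10) implied by the 40 constraints:

  i=1: 0, 0, 0, 0, 0, 1, 1, 1, 1, 1
  i=2: 0, 0, 0, 0, 1, 2, 2, 2, 2, 2
  i=3: 0, 0, 0, 1, 2, 3, 3, 3, 3, 3
  i=4: 0, 0, 1, 2, 3, 4, 4, 4, 4, 4
  i=5: 0, 0, 1, 2, 3, 4, 5, 5, 5, 5
  i=6: 0, 0, 1, 2, 3, 4, 5, 6, 6, 6
  i=7: 0, 0, 1, 2, 3, 4, 5, 6, 7, 7
  i=8: 0, 0, 1, 2, 3, 4, 5, 6, 7, 8
  i=9: 0, 1, 2, 3, 4, 5, 6, 7, 8, 9
  i=10: 1, 2, 3, 4, 5, 6, 7, 8, 9, 10

giving w = (6, 5, 4, 3, 7, 8, 9, 10, 2, 1) via Δ²R.

Rothe diagram D(w) (23 cells), 5 SE-corners (essential conditions):

[(1, 5, 0), (2, 4, 0), (3, 3, 0), (8, 2, 0), (9, 1, 0)]


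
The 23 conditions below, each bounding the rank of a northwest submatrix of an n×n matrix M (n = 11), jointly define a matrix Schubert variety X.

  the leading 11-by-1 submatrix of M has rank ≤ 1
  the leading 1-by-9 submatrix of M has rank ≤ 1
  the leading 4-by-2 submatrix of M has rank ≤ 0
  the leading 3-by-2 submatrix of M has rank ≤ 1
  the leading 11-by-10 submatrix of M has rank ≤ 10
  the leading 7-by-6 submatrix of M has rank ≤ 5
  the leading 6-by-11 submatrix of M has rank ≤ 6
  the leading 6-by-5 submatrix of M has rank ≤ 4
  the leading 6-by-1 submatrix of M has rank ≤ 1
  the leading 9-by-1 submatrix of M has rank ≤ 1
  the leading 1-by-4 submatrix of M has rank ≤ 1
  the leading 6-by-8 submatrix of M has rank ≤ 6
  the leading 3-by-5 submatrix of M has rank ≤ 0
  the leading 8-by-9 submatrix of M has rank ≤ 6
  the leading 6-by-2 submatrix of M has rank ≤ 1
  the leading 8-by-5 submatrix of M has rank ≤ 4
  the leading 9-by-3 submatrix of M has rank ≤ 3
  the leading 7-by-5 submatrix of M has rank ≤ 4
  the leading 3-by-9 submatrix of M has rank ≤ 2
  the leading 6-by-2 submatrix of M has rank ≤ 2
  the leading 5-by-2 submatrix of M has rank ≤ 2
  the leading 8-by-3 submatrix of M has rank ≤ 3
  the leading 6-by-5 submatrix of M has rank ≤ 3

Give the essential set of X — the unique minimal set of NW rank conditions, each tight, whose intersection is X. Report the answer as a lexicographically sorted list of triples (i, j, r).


Propagating the 23 rank bounds to every northwest block:

  0  0  0  0  0  1  1  1  1  1  1
  0  0  0  0  0  1  2  2  2  2  2
  0  0  0  0  0  1  2  2  2  3  3
  0  0  1  1  1  2  3  3  3  4  4
  1  1  2  2  2  3  4  4  4  5  5
  1  1  2  3  3  4  5  5  5  6  6
  1  2  3  4  4  5  6  6  6  7  7
  1  2  3  4  4  5  6  6  6  7  8
  1  2  3  4  5  6  7  7  7  8  9
  1  2  3  4  5  6  7  8  8  9  10
  1  2  3  4  5  6  7  8  9  10  11

hence w(1..11) = (6, 7, 10, 3, 1, 4, 2, 11, 5, 8, 9).

D(w) has 23 cells with 6 SE-corners; essential set:

[(3, 5, 0), (3, 9, 2), (4, 2, 0), (6, 2, 1), (8, 5, 4), (8, 9, 6)]


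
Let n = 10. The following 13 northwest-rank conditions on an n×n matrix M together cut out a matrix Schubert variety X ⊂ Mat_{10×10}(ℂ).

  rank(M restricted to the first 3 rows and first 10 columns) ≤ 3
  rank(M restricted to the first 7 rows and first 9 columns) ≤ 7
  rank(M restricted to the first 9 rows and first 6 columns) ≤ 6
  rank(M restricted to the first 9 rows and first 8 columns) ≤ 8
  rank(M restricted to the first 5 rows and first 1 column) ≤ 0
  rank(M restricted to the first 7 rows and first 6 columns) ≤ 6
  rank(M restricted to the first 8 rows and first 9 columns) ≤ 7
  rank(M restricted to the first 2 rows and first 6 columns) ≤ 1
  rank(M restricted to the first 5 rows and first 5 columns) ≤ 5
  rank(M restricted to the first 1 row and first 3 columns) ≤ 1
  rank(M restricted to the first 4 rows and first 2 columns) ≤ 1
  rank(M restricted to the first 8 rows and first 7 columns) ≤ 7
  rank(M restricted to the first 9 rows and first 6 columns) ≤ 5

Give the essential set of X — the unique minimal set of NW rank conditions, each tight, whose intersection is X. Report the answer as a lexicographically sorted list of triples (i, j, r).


The tightest implied rank at each (i,j), from the 13 conditions:

  R[1]: 0 1 1 1 1 1 1 1 1 1
  R[2]: 0 1 1 1 1 1 2 2 2 2
  R[3]: 0 1 2 2 2 2 3 3 3 3
  R[4]: 0 1 2 3 3 3 4 4 4 4
  R[5]: 0 1 2 3 4 4 5 5 5 5
  R[6]: 1 2 3 4 5 5 6 6 6 6
  R[7]: 1 2 3 4 5 5 6 7 7 7
  R[8]: 1 2 3 4 5 5 6 7 7 8
  R[9]: 1 2 3 4 5 5 6 7 8 9
  R[10]: 1 2 3 4 5 6 7 8 9 10

so w = (2, 7, 3, 4, 5, 1, 8, 10, 9, 6).

ℓ(w)=13; the 4 essential cells (i,j,r):

[(2, 6, 1), (5, 1, 0), (8, 9, 7), (9, 6, 5)]


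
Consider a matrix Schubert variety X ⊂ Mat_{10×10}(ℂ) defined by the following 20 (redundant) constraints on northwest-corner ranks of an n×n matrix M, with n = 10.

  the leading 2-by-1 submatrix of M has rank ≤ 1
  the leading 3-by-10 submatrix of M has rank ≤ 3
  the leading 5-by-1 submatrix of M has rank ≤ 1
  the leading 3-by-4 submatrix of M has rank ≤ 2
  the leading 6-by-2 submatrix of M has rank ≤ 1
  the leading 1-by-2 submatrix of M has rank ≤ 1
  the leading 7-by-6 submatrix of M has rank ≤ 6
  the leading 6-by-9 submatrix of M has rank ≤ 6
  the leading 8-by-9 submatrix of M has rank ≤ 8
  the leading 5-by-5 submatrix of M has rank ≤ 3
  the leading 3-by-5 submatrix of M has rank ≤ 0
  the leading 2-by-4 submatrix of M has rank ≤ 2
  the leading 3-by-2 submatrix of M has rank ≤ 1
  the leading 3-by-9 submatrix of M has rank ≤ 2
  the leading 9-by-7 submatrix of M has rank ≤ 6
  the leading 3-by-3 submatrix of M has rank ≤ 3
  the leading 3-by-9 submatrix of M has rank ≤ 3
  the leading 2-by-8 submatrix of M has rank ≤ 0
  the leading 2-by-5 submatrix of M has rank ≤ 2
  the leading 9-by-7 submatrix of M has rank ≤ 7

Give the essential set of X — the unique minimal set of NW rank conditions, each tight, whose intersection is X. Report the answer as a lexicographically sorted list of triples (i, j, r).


Propagating the 20 rank bounds to every northwest block:

  i=1: 0 0 0 0 0 0 0 0 1 1
  i=2: 0 0 0 0 0 0 0 0 1 2
  i=3: 0 0 0 0 0 1 1 1 2 3
  i=4: 1 1 1 1 1 2 2 2 3 4
  i=5: 1 1 2 2 2 3 3 3 4 5
  i=6: 1 1 2 3 3 4 4 4 5 6
  i=7: 1 2 3 4 4 5 5 5 6 7
  i=8: 1 2 3 4 5 6 6 6 7 8
  i=9: 1 2 3 4 5 6 6 7 8 9
  i=10: 1 2 3 4 5 6 7 8 9 10

reading off 1-entries of Δ²R: w = (9, 10, 6, 1, 3, 4, 2, 5, 8, 7).

4 SE-corners of the 24-cell Rothe diagram give Ess(w):

[(2, 8, 0), (3, 5, 0), (6, 2, 1), (9, 7, 6)]


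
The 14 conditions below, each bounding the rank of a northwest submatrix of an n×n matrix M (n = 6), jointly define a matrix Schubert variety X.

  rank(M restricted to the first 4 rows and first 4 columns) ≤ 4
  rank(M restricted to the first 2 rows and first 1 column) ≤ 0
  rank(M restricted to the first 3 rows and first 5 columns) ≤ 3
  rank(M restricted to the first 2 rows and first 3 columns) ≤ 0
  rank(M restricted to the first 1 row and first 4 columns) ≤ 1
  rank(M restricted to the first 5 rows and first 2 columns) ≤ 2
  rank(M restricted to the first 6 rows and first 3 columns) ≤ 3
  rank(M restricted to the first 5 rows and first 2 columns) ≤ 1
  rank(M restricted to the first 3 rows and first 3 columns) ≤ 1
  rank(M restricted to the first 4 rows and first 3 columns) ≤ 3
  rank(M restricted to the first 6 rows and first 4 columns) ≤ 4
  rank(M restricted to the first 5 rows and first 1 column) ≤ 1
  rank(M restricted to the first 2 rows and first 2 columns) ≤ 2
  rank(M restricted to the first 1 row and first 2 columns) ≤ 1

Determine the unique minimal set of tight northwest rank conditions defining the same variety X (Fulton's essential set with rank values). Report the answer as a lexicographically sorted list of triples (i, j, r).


Recovering R(i,j) via the rank-extension bound from the 14 conditions:

  0, 0, 0, 1, 1, 1
  0, 0, 0, 1, 2, 2
  1, 1, 1, 2, 3, 3
  1, 1, 2, 3, 4, 4
  1, 1, 2, 3, 4, 5
  1, 2, 3, 4, 5, 6

reading off 1-entries of Δ²R: w = (4, 5, 1, 3, 6, 2).

ℓ(w)=8; the 2 essential cells (i,j,r):

[(2, 3, 0), (5, 2, 1)]


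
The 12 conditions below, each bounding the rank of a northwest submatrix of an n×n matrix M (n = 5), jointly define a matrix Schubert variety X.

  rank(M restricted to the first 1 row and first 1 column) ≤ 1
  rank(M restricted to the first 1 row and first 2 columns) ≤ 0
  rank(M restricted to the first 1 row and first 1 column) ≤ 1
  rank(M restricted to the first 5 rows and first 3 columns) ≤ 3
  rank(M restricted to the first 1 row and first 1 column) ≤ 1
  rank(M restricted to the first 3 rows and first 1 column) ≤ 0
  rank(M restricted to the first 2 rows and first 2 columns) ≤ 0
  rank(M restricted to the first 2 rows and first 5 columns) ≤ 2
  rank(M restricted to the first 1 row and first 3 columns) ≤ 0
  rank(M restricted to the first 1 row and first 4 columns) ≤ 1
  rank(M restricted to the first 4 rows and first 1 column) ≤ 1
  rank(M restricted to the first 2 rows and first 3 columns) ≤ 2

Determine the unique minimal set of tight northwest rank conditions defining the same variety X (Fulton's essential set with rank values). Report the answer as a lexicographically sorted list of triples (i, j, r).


The tightest implied rank at each (i,j), from the 12 conditions:

  row 1: 0 0 0 1 1
  row 2: 0 0 1 2 2
  row 3: 0 1 2 3 3
  row 4: 1 2 3 4 4
  row 5: 1 2 3 4 5

second differences of R give the permutation w = (4, 3, 2, 1, 5).

ℓ(w)=6; the 3 essential cells (i,j,r):

[(1, 3, 0), (2, 2, 0), (3, 1, 0)]


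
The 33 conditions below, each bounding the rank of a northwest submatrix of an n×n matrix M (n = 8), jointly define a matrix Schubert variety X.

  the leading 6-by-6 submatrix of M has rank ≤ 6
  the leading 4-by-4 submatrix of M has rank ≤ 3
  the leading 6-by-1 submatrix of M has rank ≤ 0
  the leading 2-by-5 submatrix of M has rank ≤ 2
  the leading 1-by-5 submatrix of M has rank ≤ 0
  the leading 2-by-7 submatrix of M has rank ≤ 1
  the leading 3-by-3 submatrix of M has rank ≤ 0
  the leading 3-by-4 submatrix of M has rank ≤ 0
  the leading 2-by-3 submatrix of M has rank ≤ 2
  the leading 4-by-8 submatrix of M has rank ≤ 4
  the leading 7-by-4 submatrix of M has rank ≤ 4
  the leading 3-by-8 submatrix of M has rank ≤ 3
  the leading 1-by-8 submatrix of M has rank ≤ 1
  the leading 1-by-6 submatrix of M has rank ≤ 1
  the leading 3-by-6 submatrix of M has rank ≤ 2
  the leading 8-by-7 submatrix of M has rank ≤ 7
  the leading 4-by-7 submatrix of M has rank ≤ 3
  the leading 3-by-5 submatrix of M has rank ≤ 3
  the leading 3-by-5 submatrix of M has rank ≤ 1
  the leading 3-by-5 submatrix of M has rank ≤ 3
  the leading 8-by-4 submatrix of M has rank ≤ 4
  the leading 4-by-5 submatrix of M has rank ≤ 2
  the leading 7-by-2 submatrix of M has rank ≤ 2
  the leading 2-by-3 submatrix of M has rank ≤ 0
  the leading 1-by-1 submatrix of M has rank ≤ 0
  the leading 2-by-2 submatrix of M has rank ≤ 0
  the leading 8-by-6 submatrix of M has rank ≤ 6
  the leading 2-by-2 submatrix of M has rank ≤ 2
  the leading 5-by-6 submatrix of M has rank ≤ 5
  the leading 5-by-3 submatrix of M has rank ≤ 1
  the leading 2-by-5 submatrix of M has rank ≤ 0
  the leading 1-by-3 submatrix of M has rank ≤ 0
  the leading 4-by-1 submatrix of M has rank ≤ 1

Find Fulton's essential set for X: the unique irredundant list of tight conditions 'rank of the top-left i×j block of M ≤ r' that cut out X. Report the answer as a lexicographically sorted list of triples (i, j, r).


Reconstructing r_w from the 33 given conditions:

  row 1: 0, 0, 0, 0, 0, 1, 1, 1
  row 2: 0, 0, 0, 0, 0, 1, 1, 2
  row 3: 0, 0, 0, 0, 1, 2, 2, 3
  row 4: 0, 1, 1, 1, 2, 3, 3, 4
  row 5: 0, 1, 1, 2, 3, 4, 4, 5
  row 6: 0, 1, 2, 3, 4, 5, 5, 6
  row 7: 1, 2, 3, 4, 5, 6, 6, 7
  row 8: 1, 2, 3, 4, 5, 6, 7, 8

giving w = (6, 8, 5, 2, 4, 3, 1, 7) via Δ²R.

|D(w)|=19, |Ess(w)|=5:

[(2, 5, 0), (2, 7, 1), (3, 4, 0), (5, 3, 1), (6, 1, 0)]


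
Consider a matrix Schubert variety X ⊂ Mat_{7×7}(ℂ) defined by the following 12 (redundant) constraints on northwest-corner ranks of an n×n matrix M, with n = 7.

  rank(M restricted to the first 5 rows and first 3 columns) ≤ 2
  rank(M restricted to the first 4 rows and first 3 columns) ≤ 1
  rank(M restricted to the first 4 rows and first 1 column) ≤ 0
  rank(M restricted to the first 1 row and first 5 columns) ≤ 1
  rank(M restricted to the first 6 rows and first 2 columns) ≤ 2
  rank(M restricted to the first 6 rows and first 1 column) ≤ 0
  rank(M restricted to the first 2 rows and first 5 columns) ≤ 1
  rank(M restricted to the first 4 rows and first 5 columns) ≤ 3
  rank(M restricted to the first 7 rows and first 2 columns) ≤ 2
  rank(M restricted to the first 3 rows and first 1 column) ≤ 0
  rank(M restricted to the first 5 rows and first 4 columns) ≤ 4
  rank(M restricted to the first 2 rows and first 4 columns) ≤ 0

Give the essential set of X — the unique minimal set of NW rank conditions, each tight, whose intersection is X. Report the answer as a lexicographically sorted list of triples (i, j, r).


Reconstructing r_w from the 12 given conditions:

  i=1: 0 0 0 0 1 1 1
  i=2: 0 0 0 0 1 2 2
  i=3: 0 1 1 1 2 3 3
  i=4: 0 1 1 2 3 4 4
  i=5: 0 1 2 3 4 5 5
  i=6: 0 1 2 3 4 5 6
  i=7: 1 2 3 4 5 6 7

giving w = (5, 6, 2, 4, 3, 7, 1) via Δ²R.

|D(w)|=13, |Ess(w)|=3:

[(2, 4, 0), (4, 3, 1), (6, 1, 0)]


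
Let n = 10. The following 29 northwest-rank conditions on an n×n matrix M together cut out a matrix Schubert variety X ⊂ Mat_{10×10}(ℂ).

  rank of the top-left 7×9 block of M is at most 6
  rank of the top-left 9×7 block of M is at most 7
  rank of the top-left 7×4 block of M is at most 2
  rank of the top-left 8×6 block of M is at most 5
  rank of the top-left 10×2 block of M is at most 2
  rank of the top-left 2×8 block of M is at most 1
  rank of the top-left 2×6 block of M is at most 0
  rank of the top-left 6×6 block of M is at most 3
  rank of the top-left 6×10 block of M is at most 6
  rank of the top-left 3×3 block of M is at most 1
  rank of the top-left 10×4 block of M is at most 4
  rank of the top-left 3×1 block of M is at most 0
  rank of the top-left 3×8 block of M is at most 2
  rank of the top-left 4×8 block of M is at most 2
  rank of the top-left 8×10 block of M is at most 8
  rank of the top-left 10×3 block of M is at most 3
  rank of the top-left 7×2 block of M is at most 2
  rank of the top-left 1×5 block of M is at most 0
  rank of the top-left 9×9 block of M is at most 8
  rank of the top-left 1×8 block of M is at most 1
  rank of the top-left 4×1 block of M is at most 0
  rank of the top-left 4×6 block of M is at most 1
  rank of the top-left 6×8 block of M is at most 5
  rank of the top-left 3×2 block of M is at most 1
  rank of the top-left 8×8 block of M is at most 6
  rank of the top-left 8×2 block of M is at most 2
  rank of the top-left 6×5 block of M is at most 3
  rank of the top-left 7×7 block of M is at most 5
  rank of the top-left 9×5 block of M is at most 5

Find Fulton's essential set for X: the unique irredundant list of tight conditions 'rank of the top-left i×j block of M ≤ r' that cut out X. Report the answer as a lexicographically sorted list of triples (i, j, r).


Propagating the 29 rank bounds to every northwest block:

  R[1]: 0 0 0 0 0 0 1 1 1 1
  R[2]: 0 0 0 0 0 0 1 1 2 2
  R[3]: 0 1 1 1 1 1 2 2 3 3
  R[4]: 0 1 1 1 1 1 2 2 3 4
  R[5]: 1 2 2 2 2 2 3 3 4 5
  R[6]: 1 2 2 2 3 3 4 4 5 6
  R[7]: 1 2 2 2 3 4 5 5 6 7
  R[8]: 1 2 3 3 4 5 6 6 7 8
  R[9]: 1 2 3 4 5 6 7 7 8 9
  R[10]: 1 2 3 4 5 6 7 8 9 10

giving w = (7, 9, 2, 10, 1, 5, 6, 3, 4, 8) via Δ²R.

Rothe diagram D(w) (24 cells), 6 SE-corners (essential conditions):

[(2, 6, 0), (2, 8, 1), (4, 1, 0), (4, 6, 1), (4, 8, 2), (7, 4, 2)]


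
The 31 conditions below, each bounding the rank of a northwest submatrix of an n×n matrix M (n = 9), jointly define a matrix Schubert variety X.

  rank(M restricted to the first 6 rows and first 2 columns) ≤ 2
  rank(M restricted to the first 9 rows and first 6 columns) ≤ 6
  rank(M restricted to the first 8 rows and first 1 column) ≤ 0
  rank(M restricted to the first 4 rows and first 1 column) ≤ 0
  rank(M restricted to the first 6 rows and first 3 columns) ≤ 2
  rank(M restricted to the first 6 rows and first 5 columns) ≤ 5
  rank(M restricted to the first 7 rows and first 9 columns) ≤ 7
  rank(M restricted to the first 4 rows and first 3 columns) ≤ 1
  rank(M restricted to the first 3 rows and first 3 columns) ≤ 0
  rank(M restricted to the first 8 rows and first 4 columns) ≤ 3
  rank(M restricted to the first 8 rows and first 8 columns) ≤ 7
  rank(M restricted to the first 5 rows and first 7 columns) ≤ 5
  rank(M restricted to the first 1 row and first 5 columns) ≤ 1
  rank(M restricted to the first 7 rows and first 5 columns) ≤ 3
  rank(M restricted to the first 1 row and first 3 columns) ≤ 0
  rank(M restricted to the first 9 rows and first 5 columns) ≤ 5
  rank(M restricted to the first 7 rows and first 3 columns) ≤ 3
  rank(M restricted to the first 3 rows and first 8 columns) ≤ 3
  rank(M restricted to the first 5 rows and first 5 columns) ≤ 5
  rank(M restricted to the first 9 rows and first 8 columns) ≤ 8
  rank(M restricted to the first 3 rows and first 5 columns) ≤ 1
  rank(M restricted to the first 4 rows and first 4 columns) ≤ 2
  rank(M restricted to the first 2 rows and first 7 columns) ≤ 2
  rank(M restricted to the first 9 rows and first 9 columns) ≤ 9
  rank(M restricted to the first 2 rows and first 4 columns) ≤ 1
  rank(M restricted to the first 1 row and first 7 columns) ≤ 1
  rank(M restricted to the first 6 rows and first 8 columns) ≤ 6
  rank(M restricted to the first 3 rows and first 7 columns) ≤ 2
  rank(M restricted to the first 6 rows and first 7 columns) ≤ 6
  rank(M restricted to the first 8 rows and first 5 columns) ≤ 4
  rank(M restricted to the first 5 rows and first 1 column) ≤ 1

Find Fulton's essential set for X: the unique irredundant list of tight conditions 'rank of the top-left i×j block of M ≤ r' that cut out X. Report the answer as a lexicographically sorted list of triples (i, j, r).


Rank table r_w(9×9) implied by the 31 constraints:

  0, 0, 0, 1, 1, 1, 1, 1, 1
  0, 0, 0, 1, 1, 2, 2, 2, 2
  0, 0, 0, 1, 1, 2, 2, 3, 3
  0, 1, 1, 2, 2, 3, 3, 4, 4
  0, 1, 2, 3, 3, 4, 4, 5, 5
  0, 1, 2, 3, 3, 4, 5, 6, 6
  0, 1, 2, 3, 3, 4, 5, 6, 7
  0, 1, 2, 3, 4, 5, 6, 7, 8
  1, 2, 3, 4, 5, 6, 7, 8, 9

so w = (4, 6, 8, 2, 3, 7, 9, 5, 1).

D(w) has 19 cells with 5 SE-corners; essential set:

[(3, 3, 0), (3, 5, 1), (3, 7, 2), (7, 5, 3), (8, 1, 0)]


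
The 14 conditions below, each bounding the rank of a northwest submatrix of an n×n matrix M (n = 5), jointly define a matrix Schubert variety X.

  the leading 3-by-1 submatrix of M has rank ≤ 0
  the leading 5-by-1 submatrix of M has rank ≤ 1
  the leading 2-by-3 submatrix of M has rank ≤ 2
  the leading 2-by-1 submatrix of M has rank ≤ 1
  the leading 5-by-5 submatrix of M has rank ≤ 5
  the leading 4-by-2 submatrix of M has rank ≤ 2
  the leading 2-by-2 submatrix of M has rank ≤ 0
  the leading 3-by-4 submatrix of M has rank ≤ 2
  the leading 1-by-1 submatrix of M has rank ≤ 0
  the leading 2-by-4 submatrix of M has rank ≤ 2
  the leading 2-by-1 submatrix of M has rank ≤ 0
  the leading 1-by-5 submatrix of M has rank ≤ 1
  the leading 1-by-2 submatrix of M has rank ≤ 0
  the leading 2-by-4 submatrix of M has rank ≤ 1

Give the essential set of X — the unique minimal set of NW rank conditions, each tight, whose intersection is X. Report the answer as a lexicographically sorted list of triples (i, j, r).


Propagating the 14 rank bounds to every northwest block:

  R[1]: 0  0  1  1  1
  R[2]: 0  0  1  1  2
  R[3]: 0  1  2  2  3
  R[4]: 1  2  3  3  4
  R[5]: 1  2  3  4  5

hence w(1..5) = (3, 5, 2, 1, 4).

3 SE-corners of the 6-cell Rothe diagram give Ess(w):

[(2, 2, 0), (2, 4, 1), (3, 1, 0)]


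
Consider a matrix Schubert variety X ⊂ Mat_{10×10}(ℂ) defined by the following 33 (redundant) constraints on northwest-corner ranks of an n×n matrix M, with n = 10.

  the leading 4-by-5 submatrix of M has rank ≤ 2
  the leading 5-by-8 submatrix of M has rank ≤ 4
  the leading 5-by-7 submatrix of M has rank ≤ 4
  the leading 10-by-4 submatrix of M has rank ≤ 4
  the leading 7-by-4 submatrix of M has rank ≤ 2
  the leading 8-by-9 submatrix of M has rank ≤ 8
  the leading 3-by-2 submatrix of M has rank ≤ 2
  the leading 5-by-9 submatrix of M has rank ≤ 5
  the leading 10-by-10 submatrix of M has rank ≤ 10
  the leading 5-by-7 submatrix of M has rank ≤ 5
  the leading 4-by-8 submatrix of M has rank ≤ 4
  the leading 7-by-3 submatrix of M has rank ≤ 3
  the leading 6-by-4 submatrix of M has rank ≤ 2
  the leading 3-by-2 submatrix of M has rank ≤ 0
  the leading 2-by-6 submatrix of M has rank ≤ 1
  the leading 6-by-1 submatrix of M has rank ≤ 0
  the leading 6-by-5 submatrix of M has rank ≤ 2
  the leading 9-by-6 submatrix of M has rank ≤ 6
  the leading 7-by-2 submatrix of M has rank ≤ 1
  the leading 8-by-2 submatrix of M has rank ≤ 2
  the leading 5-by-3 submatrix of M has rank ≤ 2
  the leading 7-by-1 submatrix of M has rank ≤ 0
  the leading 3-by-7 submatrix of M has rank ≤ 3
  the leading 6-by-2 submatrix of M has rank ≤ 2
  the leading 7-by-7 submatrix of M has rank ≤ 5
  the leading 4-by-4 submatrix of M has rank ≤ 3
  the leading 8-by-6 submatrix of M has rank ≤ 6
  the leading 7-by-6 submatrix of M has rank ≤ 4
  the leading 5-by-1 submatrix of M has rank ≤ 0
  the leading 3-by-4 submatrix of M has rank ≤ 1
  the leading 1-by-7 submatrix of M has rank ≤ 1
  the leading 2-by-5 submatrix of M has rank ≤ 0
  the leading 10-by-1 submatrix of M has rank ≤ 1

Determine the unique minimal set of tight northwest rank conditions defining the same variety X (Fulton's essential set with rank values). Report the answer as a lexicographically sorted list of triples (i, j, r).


Recovering R(i,j) via the rank-extension bound from the 33 conditions:

  R[1]: 0  0  0  0  0  1  1  1  1  1
  R[2]: 0  0  0  0  0  1  2  2  2  2
  R[3]: 0  0  1  1  1  2  3  3  3  3
  R[4]: 0  1  2  2  2  3  4  4  4  4
  R[5]: 0  1  2  2  2  3  4  4  5  5
  R[6]: 0  1  2  2  2  3  4  5  6  6
  R[7]: 0  1  2  2  3  4  5  6  7  7
  R[8]: 1  2  3  3  4  5  6  7  8  8
  R[9]: 1  2  3  4  5  6  7  8  9  9
  R[10]: 1  2  3  4  5  6  7  8  9  10

reading off 1-entries of Δ²R: w = (6, 7, 3, 2, 9, 8, 5, 1, 4, 10).

Rothe diagram D(w) (22 cells), 6 SE-corners (essential conditions):

[(2, 5, 0), (3, 2, 0), (5, 8, 4), (6, 5, 2), (7, 1, 0), (7, 4, 2)]


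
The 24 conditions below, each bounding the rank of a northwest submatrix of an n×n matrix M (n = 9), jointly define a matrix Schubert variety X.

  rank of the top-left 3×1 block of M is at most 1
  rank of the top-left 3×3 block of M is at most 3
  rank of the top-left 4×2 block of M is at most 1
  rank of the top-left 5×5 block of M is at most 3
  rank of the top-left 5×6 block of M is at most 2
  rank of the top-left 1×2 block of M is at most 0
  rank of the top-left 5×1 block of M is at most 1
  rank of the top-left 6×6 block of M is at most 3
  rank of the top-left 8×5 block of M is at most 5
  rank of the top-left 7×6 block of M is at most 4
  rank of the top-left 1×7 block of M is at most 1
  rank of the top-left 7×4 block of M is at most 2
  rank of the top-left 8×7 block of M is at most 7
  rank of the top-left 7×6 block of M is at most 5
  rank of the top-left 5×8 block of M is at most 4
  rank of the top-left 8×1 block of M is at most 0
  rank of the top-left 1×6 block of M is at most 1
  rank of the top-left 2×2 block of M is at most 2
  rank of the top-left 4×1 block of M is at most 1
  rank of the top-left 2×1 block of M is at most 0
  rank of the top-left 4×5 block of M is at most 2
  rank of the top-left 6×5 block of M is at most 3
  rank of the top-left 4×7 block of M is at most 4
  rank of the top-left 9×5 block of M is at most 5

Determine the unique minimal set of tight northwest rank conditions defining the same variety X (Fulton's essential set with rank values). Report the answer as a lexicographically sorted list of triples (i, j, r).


Propagating the 24 rank bounds to every northwest block:

  i=1: 0  0  1  1  1  1  1  1  1
  i=2: 0  1  2  2  2  2  2  2  2
  i=3: 0  1  2  2  2  2  3  3  3
  i=4: 0  1  2  2  2  2  3  4  4
  i=5: 0  1  2  2  2  2  3  4  5
  i=6: 0  1  2  2  3  3  4  5  6
  i=7: 0  1  2  2  3  4  5  6  7
  i=8: 0  1  2  3  4  5  6  7  8
  i=9: 1  2  3  4  5  6  7  8  9

giving w = (3, 2, 7, 8, 9, 5, 6, 4, 1) via Δ²R.

|D(w)|=20, |Ess(w)|=4:

[(1, 2, 0), (5, 6, 2), (7, 4, 2), (8, 1, 0)]
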